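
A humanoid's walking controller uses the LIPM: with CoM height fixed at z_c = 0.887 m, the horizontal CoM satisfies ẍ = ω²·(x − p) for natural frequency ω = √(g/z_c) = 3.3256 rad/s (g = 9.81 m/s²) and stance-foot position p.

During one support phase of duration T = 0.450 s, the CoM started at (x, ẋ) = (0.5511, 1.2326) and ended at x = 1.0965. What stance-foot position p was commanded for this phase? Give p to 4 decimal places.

ωT = 3.3256·0.450 = 1.496520; cosh(ωT) = 2.345014, sinh(ωT) = 2.121106
x(T) = p + (x₀−p)·cosh(ωT) + (ẋ₀/ω)·sinh(ωT) ⇒ p·(1 − cosh) = x(T) − x₀·cosh − (ẋ₀/ω)·sinh
numerator   = 1.0965 − (0.5511)·2.345014 − (1.2326/3.3256)·2.121106 = -0.982004
denominator = 1 − 2.345014 = -1.345014
p = -0.982004 / -1.345014 = 0.7301

p = 0.7301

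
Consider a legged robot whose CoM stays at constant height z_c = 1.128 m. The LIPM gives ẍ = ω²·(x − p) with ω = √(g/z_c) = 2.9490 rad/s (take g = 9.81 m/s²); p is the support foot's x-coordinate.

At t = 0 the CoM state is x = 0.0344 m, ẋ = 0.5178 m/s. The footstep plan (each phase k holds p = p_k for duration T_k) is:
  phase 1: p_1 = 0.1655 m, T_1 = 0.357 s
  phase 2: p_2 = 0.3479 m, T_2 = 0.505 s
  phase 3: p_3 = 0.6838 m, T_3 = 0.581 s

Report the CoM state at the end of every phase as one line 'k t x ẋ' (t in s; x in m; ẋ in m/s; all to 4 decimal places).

phase 1: p=0.1655, T=0.357, ωT=1.052793, cosh=1.607303, sinh=1.258341; start (x,ẋ)=(0.034400, 0.517800) → end (x,ẋ)=(0.175728, 0.345769)
phase 2: p=0.3479, T=0.505, ωT=1.489245, cosh=2.329645, sinh=2.104102; start (x,ẋ)=(0.175728, 0.345769) → end (x,ẋ)=(0.193506, -0.262805)
phase 3: p=0.6838, T=0.581, ωT=1.713369, cosh=2.863939, sinh=2.683681; start (x,ẋ)=(0.193506, -0.262805) → end (x,ẋ)=(-0.959531, -4.632927)

1 0.3570 0.1757 0.3458
2 0.8620 0.1935 -0.2628
3 1.4430 -0.9595 -4.6329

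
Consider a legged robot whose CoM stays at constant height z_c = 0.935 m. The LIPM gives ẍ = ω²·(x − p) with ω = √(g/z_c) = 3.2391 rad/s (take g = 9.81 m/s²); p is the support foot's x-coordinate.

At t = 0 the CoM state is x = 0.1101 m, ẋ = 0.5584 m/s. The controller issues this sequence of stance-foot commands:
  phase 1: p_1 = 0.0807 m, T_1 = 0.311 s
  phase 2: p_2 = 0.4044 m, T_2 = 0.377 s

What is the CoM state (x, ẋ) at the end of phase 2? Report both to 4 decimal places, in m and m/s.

x = 0.7371, ẋ = 1.4366

phase 1: p=0.0807, T=0.311, ωT=1.007360, cosh=1.551772, sinh=1.186590; start (x,ẋ)=(0.110100, 0.558400) → end (x,ẋ)=(0.330883, 0.979508)
phase 2: p=0.4044, T=0.377, ωT=1.221141, cosh=1.842974, sinh=1.548080; start (x,ẋ)=(0.330883, 0.979508) → end (x,ẋ)=(0.737051, 1.436563)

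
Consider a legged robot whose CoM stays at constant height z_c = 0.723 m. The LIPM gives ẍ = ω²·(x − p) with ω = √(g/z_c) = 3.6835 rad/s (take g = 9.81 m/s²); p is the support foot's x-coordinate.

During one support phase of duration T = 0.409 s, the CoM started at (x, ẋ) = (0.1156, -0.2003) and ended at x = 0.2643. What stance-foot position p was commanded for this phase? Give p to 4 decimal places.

ωT = 3.6835·0.409 = 1.506551; cosh(ωT) = 2.366410, sinh(ωT) = 2.144737
x(T) = p + (x₀−p)·cosh(ωT) + (ẋ₀/ω)·sinh(ωT) ⇒ p·(1 − cosh) = x(T) − x₀·cosh − (ẋ₀/ω)·sinh
numerator   = 0.2643 − (0.1156)·2.366410 − (-0.2003/3.6835)·2.144737 = 0.107369
denominator = 1 − 2.366410 = -1.366410
p = 0.107369 / -1.366410 = -0.0786

p = -0.0786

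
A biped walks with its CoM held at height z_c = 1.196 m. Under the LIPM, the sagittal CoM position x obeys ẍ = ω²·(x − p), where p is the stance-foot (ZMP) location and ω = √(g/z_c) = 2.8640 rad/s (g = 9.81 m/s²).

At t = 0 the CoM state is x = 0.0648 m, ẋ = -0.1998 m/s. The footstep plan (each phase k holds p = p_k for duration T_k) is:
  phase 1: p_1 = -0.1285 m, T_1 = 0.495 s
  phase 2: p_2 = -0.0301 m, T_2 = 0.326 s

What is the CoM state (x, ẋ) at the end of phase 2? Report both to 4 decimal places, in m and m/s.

phase 1: p=-0.1285, T=0.495, ωT=1.417680, cosh=2.184904, sinh=1.942629; start (x,ẋ)=(0.064800, -0.199800) → end (x,ẋ)=(0.158319, 0.638917)
phase 2: p=-0.0301, T=0.326, ωT=0.933664, cosh=1.468462, sinh=1.075351; start (x,ẋ)=(0.158319, 0.638917) → end (x,ẋ)=(0.486482, 1.518520)

x = 0.4865, ẋ = 1.5185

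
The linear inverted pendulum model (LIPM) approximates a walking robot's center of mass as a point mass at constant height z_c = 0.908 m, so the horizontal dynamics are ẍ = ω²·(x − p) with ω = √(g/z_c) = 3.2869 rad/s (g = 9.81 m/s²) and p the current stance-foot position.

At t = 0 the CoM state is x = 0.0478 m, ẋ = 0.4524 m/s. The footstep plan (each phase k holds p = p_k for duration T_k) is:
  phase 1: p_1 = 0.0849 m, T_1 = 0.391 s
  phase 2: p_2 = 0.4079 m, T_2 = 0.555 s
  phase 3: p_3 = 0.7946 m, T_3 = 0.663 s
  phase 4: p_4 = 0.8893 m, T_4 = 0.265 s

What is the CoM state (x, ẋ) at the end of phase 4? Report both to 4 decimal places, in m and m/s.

x = -0.6888, ẋ = -4.9872

phase 1: p=0.0849, T=0.391, ωT=1.285178, cosh=1.945956, sinh=1.669355; start (x,ẋ)=(0.047800, 0.452400) → end (x,ẋ)=(0.242470, 0.676783)
phase 2: p=0.4079, T=0.555, ωT=1.824230, cosh=3.179680, sinh=3.018338; start (x,ẋ)=(0.242470, 0.676783) → end (x,ẋ)=(0.503372, 0.510731)
phase 3: p=0.7946, T=0.663, ωT=2.179215, cosh=4.476246, sinh=4.363116; start (x,ẋ)=(0.503372, 0.510731) → end (x,ẋ)=(0.168950, -1.890378)
phase 4: p=0.8893, T=0.265, ωT=0.871029, cosh=1.403944, sinh=0.985423; start (x,ẋ)=(0.168950, -1.890378) → end (x,ẋ)=(-0.688773, -4.987191)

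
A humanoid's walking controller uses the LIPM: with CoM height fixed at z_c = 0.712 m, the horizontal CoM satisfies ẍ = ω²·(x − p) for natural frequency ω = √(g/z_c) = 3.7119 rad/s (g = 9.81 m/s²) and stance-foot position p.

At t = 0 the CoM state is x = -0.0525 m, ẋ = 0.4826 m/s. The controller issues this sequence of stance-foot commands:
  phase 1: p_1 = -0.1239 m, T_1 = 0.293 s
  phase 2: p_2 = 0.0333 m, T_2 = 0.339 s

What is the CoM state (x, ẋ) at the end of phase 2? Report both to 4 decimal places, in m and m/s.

x = 0.7832, ẋ = 2.9702

phase 1: p=-0.1239, T=0.293, ωT=1.087587, cosh=1.652067, sinh=1.315038; start (x,ẋ)=(-0.052500, 0.482600) → end (x,ẋ)=(0.165031, 1.145812)
phase 2: p=0.0333, T=0.339, ωT=1.258334, cosh=1.901840, sinh=1.617713; start (x,ẋ)=(0.165031, 1.145812) → end (x,ẋ)=(0.783197, 2.970169)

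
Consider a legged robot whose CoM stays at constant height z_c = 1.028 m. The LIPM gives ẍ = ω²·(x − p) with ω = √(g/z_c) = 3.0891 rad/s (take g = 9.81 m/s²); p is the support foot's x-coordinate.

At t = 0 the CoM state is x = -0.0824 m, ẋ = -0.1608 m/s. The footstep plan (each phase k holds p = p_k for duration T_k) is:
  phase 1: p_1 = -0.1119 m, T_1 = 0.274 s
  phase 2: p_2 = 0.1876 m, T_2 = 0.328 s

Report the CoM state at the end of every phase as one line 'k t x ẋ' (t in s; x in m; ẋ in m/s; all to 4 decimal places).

1 0.2740 -0.1207 -0.1352
2 0.6020 -0.3453 -1.3496

phase 1: p=-0.1119, T=0.274, ωT=0.846413, cosh=1.380111, sinh=0.951160; start (x,ẋ)=(-0.082400, -0.160800) → end (x,ẋ)=(-0.120698, -0.135244)
phase 2: p=0.1876, T=0.328, ωT=1.013225, cosh=1.558758, sinh=1.195711; start (x,ẋ)=(-0.120698, -0.135244) → end (x,ẋ)=(-0.345312, -1.349566)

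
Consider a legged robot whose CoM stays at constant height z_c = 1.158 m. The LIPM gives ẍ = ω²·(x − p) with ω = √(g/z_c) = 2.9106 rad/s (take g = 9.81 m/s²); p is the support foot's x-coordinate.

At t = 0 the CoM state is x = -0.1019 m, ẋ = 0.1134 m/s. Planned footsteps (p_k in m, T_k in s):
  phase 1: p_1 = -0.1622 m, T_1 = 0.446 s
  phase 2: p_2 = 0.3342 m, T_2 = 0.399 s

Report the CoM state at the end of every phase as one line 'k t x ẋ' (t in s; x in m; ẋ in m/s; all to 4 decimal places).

1 0.4460 0.0225 0.5206
2 0.8450 0.0452 -0.3941

phase 1: p=-0.1622, T=0.446, ωT=1.298128, cosh=1.967738, sinh=1.694695; start (x,ẋ)=(-0.101900, 0.113400) → end (x,ẋ)=(0.022482, 0.520576)
phase 2: p=0.3342, T=0.399, ωT=1.161329, cosh=1.753623, sinh=1.440554; start (x,ẋ)=(0.022482, 0.520576) → end (x,ẋ)=(0.045214, -0.394102)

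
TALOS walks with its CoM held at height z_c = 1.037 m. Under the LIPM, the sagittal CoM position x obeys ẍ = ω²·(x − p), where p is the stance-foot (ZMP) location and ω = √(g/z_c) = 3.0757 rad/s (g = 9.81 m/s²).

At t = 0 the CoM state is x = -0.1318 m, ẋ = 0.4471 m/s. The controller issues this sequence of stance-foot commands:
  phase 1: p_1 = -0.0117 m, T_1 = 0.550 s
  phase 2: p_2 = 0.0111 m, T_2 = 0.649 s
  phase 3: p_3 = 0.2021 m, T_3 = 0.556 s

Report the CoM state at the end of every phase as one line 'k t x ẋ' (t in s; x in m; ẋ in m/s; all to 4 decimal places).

phase 1: p=-0.0117, T=0.550, ωT=1.691635, cosh=2.806283, sinh=2.622065; start (x,ẋ)=(-0.131800, 0.447100) → end (x,ẋ)=(0.032423, 0.286120)
phase 2: p=0.0111, T=0.649, ωT=1.996129, cosh=3.748185, sinh=3.612325; start (x,ẋ)=(0.032423, 0.286120) → end (x,ẋ)=(0.427062, 1.309336)
phase 3: p=0.2021, T=0.556, ωT=1.710089, cosh=2.855152, sinh=2.674303; start (x,ẋ)=(0.427062, 1.309336) → end (x,ẋ)=(1.982860, 5.588744)

1 0.5500 0.0324 0.2861
2 1.1990 0.4271 1.3093
3 1.7550 1.9829 5.5887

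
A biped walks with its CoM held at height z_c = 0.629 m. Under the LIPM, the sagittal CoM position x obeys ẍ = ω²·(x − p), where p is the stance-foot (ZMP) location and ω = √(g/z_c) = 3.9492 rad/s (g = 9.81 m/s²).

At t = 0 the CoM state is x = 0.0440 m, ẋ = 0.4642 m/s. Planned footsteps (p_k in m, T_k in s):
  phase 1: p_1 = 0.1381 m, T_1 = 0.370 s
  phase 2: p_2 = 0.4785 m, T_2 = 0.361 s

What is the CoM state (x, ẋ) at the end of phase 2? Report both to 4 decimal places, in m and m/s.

phase 1: p=0.1381, T=0.370, ωT=1.461204, cosh=2.271552, sinh=2.039595; start (x,ẋ)=(0.044000, 0.464200) → end (x,ẋ)=(0.164087, 0.296501)
phase 2: p=0.4785, T=0.361, ωT=1.425661, cosh=2.200479, sinh=1.960129; start (x,ẋ)=(0.164087, 0.296501) → end (x,ẋ)=(-0.066196, -1.781412)

x = -0.0662, ẋ = -1.7814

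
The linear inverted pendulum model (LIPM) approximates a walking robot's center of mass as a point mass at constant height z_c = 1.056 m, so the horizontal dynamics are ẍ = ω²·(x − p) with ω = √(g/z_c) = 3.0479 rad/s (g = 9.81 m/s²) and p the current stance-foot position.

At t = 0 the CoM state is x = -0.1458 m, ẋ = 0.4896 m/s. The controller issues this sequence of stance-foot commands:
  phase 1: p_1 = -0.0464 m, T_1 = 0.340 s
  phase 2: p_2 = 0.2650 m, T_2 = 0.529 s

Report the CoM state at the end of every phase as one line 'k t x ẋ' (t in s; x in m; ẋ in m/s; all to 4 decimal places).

1 0.3400 -0.0062 0.4036
2 0.8690 -0.1232 -0.9380

phase 1: p=-0.0464, T=0.340, ωT=1.036286, cosh=1.586749, sinh=1.231979; start (x,ẋ)=(-0.145800, 0.489600) → end (x,ẋ)=(-0.006224, 0.403630)
phase 2: p=0.2650, T=0.529, ωT=1.612339, cosh=2.606974, sinh=2.407553; start (x,ẋ)=(-0.006224, 0.403630) → end (x,ẋ)=(-0.123243, -0.937980)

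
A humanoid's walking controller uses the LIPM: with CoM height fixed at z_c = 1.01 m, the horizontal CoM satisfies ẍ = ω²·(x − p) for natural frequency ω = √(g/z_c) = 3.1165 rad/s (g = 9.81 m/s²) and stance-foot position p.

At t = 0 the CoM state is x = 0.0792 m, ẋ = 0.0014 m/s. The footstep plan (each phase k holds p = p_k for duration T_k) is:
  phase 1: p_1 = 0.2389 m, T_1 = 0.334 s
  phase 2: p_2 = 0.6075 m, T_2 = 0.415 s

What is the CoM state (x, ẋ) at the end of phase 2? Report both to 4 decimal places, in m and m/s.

x = -0.9445, ẋ = -4.4732

phase 1: p=0.2389, T=0.334, ωT=1.040911, cosh=1.592464, sinh=1.239331; start (x,ẋ)=(0.079200, 0.001400) → end (x,ẋ)=(-0.014860, -0.614592)
phase 2: p=0.6075, T=0.415, ωT=1.293347, cosh=1.959659, sinh=1.685308; start (x,ẋ)=(-0.014860, -0.614592) → end (x,ẋ)=(-0.944466, -4.473189)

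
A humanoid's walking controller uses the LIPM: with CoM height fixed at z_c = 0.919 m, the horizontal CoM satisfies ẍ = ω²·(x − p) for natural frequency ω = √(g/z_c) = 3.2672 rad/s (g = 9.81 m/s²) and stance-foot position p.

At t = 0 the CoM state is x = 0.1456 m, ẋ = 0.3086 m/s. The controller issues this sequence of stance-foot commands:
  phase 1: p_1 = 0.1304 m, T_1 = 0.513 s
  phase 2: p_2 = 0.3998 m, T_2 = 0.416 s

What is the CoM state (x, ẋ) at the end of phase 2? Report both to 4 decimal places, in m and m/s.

x = 0.9796, ẋ = 2.1330

phase 1: p=0.1304, T=0.513, ωT=1.676074, cosh=2.765819, sinh=2.578711; start (x,ẋ)=(0.145600, 0.308600) → end (x,ẋ)=(0.416010, 0.981594)
phase 2: p=0.3998, T=0.416, ωT=1.359155, cosh=2.074890, sinh=1.818013; start (x,ẋ)=(0.416010, 0.981594) → end (x,ẋ)=(0.979636, 2.132984)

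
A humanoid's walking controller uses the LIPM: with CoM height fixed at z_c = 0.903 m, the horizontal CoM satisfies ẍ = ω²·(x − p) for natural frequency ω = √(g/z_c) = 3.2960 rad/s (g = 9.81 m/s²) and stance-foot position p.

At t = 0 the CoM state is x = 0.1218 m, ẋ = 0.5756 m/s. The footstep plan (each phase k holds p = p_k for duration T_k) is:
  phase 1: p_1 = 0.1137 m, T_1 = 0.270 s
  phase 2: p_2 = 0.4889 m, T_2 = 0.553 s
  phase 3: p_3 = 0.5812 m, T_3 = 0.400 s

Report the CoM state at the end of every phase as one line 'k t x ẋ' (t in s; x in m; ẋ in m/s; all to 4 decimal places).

phase 1: p=0.1137, T=0.270, ωT=0.889920, cosh=1.422812, sinh=1.012123; start (x,ẋ)=(0.121800, 0.575600) → end (x,ẋ)=(0.301978, 0.845992)
phase 2: p=0.4889, T=0.553, ωT=1.822688, cosh=3.175031, sinh=3.013440; start (x,ẋ)=(0.301978, 0.845992) → end (x,ẋ)=(0.668883, 0.829483)
phase 3: p=0.5812, T=0.400, ωT=1.318400, cosh=2.002500, sinh=1.734937; start (x,ẋ)=(0.668883, 0.829483) → end (x,ẋ)=(1.193405, 2.162440)

1 0.2700 0.3020 0.8460
2 0.8230 0.6689 0.8295
3 1.2230 1.1934 2.1624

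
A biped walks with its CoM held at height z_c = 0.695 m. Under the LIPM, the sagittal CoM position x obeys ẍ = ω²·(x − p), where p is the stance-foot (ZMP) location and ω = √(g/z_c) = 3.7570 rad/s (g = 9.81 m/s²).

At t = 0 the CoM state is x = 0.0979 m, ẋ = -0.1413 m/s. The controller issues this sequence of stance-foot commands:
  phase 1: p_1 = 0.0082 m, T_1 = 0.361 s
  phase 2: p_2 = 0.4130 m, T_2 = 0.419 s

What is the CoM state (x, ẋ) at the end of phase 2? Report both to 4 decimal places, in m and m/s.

x = -0.1145, ẋ = -1.6922

phase 1: p=0.0082, T=0.361, ωT=1.356277, cosh=2.069666, sinh=1.812048; start (x,ẋ)=(0.097900, -0.141300) → end (x,ẋ)=(0.125698, 0.318222)
phase 2: p=0.4130, T=0.419, ωT=1.574183, cosh=2.516987, sinh=2.309810; start (x,ẋ)=(0.125698, 0.318222) → end (x,ẋ)=(-0.114491, -1.692232)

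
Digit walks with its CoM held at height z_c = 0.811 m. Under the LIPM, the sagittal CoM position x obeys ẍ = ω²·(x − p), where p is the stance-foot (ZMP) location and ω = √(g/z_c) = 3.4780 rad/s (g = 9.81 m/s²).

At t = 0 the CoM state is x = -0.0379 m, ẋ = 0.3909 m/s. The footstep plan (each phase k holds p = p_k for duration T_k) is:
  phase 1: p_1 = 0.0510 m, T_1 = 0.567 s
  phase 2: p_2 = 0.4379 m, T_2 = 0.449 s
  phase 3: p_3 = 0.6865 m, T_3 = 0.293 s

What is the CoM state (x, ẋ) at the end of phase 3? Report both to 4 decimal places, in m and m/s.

x = -1.1586, ẋ = -5.9959

phase 1: p=0.0510, T=0.567, ωT=1.972026, cosh=3.662197, sinh=3.523022; start (x,ẋ)=(-0.037900, 0.390900) → end (x,ẋ)=(0.121391, 0.342255)
phase 2: p=0.4379, T=0.449, ωT=1.561622, cosh=2.488171, sinh=2.278375; start (x,ẋ)=(0.121391, 0.342255) → end (x,ẋ)=(-0.125424, -1.656490)
phase 3: p=0.6865, T=0.293, ωT=1.019054, cosh=1.565754, sinh=1.204818; start (x,ẋ)=(-0.125424, -1.656490) → end (x,ẋ)=(-1.158600, -5.995909)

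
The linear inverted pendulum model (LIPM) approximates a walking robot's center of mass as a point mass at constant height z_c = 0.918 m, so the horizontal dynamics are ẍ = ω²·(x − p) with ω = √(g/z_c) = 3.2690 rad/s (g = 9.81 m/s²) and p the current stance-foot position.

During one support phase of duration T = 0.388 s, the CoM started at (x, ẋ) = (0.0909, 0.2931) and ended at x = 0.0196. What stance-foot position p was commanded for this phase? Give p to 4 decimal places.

p = 0.3284

ωT = 3.2690·0.388 = 1.268372; cosh(ωT) = 1.918175, sinh(ωT) = 1.636886
x(T) = p + (x₀−p)·cosh(ωT) + (ẋ₀/ω)·sinh(ωT) ⇒ p·(1 − cosh) = x(T) − x₀·cosh − (ẋ₀/ω)·sinh
numerator   = 0.0196 − (0.0909)·1.918175 − (0.2931/3.2690)·1.636886 = -0.301526
denominator = 1 − 1.918175 = -0.918175
p = -0.301526 / -0.918175 = 0.3284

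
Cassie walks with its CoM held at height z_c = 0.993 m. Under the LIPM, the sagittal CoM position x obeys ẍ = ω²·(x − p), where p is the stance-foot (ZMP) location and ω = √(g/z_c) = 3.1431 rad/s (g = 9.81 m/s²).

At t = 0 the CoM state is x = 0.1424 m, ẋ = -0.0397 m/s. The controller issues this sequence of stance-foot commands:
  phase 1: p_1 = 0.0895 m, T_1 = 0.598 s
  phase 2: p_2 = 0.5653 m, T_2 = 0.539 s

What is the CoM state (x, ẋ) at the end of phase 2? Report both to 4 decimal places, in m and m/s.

phase 1: p=0.0895, T=0.598, ωT=1.879574, cosh=3.351684, sinh=3.199029; start (x,ẋ)=(0.142400, -0.039700) → end (x,ẋ)=(0.226398, 0.398841)
phase 2: p=0.5653, T=0.539, ωT=1.694131, cosh=2.812837, sinh=2.629078; start (x,ẋ)=(0.226398, 0.398841) → end (x,ẋ)=(-0.054363, -1.678631)

x = -0.0544, ẋ = -1.6786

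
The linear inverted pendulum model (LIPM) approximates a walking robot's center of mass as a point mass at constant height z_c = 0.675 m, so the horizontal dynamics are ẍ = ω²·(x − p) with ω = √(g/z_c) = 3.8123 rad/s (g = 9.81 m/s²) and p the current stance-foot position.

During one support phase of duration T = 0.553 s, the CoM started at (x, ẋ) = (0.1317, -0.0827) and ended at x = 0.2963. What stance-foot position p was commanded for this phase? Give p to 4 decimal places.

p = 0.0522

ωT = 3.8123·0.553 = 2.108202; cosh(ωT) = 4.177440, sinh(ωT) = 4.055984
x(T) = p + (x₀−p)·cosh(ωT) + (ẋ₀/ω)·sinh(ωT) ⇒ p·(1 − cosh) = x(T) − x₀·cosh − (ẋ₀/ω)·sinh
numerator   = 0.2963 − (0.1317)·4.177440 − (-0.0827/3.8123)·4.055984 = -0.165883
denominator = 1 − 4.177440 = -3.177440
p = -0.165883 / -3.177440 = 0.0522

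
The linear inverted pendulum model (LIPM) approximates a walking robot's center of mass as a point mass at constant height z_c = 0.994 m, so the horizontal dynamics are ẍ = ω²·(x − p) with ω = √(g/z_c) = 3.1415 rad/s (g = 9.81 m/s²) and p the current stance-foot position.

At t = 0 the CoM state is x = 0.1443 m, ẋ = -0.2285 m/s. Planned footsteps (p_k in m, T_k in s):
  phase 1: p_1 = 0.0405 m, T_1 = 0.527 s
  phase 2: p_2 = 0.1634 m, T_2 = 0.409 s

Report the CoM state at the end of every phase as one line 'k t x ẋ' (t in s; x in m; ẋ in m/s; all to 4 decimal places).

1 0.5270 0.1387 0.2025
2 0.9360 0.2229 0.2644

phase 1: p=0.0405, T=0.527, ωT=1.655571, cosh=2.713525, sinh=2.522542; start (x,ẋ)=(0.144300, -0.228500) → end (x,ẋ)=(0.138684, 0.202529)
phase 2: p=0.1634, T=0.409, ωT=1.284874, cosh=1.945448, sinh=1.668763; start (x,ẋ)=(0.138684, 0.202529) → end (x,ẋ)=(0.222901, 0.264441)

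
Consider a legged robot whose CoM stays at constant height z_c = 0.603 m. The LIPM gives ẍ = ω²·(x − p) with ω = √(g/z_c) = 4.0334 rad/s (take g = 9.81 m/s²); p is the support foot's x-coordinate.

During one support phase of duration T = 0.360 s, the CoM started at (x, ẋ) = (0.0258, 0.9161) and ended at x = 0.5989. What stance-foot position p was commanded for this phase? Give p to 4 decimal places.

p = -0.0656

ωT = 4.0334·0.360 = 1.452024; cosh(ωT) = 2.252924, sinh(ωT) = 2.018828
x(T) = p + (x₀−p)·cosh(ωT) + (ẋ₀/ω)·sinh(ωT) ⇒ p·(1 − cosh) = x(T) − x₀·cosh − (ẋ₀/ω)·sinh
numerator   = 0.5989 − (0.0258)·2.252924 − (0.9161/4.0334)·2.018828 = 0.082241
denominator = 1 − 2.252924 = -1.252924
p = 0.082241 / -1.252924 = -0.0656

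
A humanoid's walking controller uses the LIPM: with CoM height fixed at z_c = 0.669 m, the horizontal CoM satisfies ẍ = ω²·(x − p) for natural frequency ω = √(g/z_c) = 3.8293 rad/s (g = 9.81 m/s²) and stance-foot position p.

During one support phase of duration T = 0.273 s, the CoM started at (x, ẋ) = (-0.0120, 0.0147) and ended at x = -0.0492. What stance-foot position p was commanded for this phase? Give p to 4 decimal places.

ωT = 3.8293·0.273 = 1.045399; cosh(ωT) = 1.598042, sinh(ωT) = 1.246491
x(T) = p + (x₀−p)·cosh(ωT) + (ẋ₀/ω)·sinh(ωT) ⇒ p·(1 − cosh) = x(T) − x₀·cosh − (ẋ₀/ω)·sinh
numerator   = -0.0492 − (-0.0120)·1.598042 − (0.0147/3.8293)·1.246491 = -0.034809
denominator = 1 − 1.598042 = -0.598042
p = -0.034809 / -0.598042 = 0.0582

p = 0.0582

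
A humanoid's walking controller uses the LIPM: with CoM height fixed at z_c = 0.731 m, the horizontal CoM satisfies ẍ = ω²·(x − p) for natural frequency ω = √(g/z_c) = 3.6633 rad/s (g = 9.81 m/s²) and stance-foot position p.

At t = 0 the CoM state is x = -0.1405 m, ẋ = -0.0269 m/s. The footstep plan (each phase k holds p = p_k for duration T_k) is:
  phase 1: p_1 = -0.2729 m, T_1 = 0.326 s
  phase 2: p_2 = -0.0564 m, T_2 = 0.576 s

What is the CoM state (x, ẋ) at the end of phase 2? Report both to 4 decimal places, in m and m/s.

phase 1: p=-0.2729, T=0.326, ωT=1.194236, cosh=1.801985, sinh=1.499049; start (x,ẋ)=(-0.140500, -0.026900) → end (x,ẋ)=(-0.045325, 0.678597)
phase 2: p=-0.0564, T=0.576, ωT=2.110061, cosh=4.184987, sinh=4.063756; start (x,ẋ)=(-0.045325, 0.678597) → end (x,ẋ)=(0.742727, 3.004791)

x = 0.7427, ẋ = 3.0048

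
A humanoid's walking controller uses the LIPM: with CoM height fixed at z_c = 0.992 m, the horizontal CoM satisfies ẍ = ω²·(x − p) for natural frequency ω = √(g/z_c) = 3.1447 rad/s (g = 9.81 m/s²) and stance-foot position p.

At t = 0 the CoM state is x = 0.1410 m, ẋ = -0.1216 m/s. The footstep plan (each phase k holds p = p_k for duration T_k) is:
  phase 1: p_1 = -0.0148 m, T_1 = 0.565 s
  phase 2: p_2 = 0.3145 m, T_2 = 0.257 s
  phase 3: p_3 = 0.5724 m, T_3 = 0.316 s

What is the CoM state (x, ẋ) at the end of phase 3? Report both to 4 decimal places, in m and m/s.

x = 1.2521, ẋ = 2.5914

phase 1: p=-0.0148, T=0.565, ωT=1.776755, cosh=3.039917, sinh=2.870731; start (x,ẋ)=(0.141000, -0.121600) → end (x,ẋ)=(0.347813, 1.036844)
phase 2: p=0.3145, T=0.257, ωT=0.808188, cosh=1.344752, sinh=0.899087; start (x,ẋ)=(0.347813, 1.036844) → end (x,ẋ)=(0.655737, 1.488486)
phase 3: p=0.5724, T=0.316, ωT=0.993725, cosh=1.535737, sinh=1.165542; start (x,ẋ)=(0.655737, 1.488486) → end (x,ẋ)=(1.252071, 2.591376)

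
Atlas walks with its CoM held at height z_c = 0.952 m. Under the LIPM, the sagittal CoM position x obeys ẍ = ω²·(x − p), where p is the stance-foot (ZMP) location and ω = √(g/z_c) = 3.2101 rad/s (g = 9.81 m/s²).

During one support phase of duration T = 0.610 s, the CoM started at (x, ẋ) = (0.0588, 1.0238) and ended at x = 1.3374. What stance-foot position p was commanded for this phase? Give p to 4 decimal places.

ωT = 3.2101·0.610 = 1.958161; cosh(ωT) = 3.613701, sinh(ωT) = 3.472583
x(T) = p + (x₀−p)·cosh(ωT) + (ẋ₀/ω)·sinh(ωT) ⇒ p·(1 − cosh) = x(T) − x₀·cosh − (ẋ₀/ω)·sinh
numerator   = 1.3374 − (0.0588)·3.613701 − (1.0238/3.2101)·3.472583 = 0.017401
denominator = 1 − 3.613701 = -2.613701
p = 0.017401 / -2.613701 = -0.0067

p = -0.0067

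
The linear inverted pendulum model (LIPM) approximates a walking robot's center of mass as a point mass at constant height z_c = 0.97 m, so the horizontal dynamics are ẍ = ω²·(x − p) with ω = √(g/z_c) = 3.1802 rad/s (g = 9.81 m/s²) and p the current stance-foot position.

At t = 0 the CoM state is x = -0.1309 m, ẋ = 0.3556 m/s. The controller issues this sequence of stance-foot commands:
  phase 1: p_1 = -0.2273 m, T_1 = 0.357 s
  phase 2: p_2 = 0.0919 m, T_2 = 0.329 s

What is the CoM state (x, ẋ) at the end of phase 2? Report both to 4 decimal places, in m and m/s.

x = 0.5030, ẋ = 1.6696

phase 1: p=-0.2273, T=0.357, ωT=1.135331, cosh=1.716760, sinh=1.395445; start (x,ẋ)=(-0.130900, 0.355600) → end (x,ẋ)=(0.094230, 1.038283)
phase 2: p=0.0919, T=0.329, ωT=1.046286, cosh=1.599148, sinh=1.247909; start (x,ẋ)=(0.094230, 1.038283) → end (x,ẋ)=(0.503048, 1.669615)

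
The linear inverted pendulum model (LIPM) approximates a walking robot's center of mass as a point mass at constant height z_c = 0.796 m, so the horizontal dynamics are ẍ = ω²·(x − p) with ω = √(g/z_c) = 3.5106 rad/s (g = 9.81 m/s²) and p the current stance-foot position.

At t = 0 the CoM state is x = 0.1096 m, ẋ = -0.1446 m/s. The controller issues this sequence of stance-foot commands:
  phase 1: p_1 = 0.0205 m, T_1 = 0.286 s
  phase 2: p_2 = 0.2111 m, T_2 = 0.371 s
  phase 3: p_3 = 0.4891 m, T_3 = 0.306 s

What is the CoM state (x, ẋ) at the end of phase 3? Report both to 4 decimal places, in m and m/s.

x = -0.2942, ẋ = -2.3699

phase 1: p=0.0205, T=0.286, ωT=1.004032, cosh=1.547831, sinh=1.181432; start (x,ẋ)=(0.109600, -0.144600) → end (x,ẋ)=(0.109749, 0.145729)
phase 2: p=0.2111, T=0.371, ωT=1.302433, cosh=1.975052, sinh=1.703182; start (x,ẋ)=(0.109749, 0.145729) → end (x,ẋ)=(0.081628, -0.318174)
phase 3: p=0.4891, T=0.306, ωT=1.074244, cosh=1.634667, sinh=1.293111; start (x,ẋ)=(0.081628, -0.318174) → end (x,ẋ)=(-0.294179, -2.369867)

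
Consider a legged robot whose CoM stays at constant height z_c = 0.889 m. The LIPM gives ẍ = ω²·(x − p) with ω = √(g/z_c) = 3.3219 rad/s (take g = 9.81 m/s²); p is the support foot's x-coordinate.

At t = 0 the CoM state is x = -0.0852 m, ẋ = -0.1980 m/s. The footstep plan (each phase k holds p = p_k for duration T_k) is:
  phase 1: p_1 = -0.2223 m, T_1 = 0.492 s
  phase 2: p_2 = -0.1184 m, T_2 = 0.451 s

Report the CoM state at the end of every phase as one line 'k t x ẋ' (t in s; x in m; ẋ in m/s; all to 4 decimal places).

1 0.4920 -0.0045 0.5961
2 0.9430 0.5305 2.2041

phase 1: p=-0.2223, T=0.492, ωT=1.634375, cosh=2.660663, sinh=2.465589; start (x,ẋ)=(-0.085200, -0.198000) → end (x,ẋ)=(-0.004483, 0.596098)
phase 2: p=-0.1184, T=0.451, ωT=1.498177, cosh=2.348532, sinh=2.124994; start (x,ẋ)=(-0.004483, 0.596098) → end (x,ẋ)=(0.530457, 2.204096)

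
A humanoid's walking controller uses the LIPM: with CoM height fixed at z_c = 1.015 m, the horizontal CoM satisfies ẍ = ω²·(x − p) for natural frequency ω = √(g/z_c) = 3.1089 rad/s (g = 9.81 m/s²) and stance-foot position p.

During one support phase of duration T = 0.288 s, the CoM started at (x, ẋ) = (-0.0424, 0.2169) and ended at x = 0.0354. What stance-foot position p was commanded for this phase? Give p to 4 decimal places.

ωT = 3.1089·0.288 = 0.895363; cosh(ωT) = 1.428342, sinh(ωT) = 1.019883
x(T) = p + (x₀−p)·cosh(ωT) + (ẋ₀/ω)·sinh(ωT) ⇒ p·(1 − cosh) = x(T) − x₀·cosh − (ẋ₀/ω)·sinh
numerator   = 0.0354 − (-0.0424)·1.428342 − (0.2169/3.1089)·1.019883 = 0.024807
denominator = 1 − 1.428342 = -0.428342
p = 0.024807 / -0.428342 = -0.0579

p = -0.0579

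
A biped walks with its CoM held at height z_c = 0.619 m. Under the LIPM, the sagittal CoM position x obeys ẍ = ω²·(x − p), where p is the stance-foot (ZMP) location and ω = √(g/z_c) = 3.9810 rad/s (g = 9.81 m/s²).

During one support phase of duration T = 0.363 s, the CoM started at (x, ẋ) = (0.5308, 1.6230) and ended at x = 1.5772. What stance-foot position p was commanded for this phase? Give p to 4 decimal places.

p = 0.3454

ωT = 3.9810·0.363 = 1.445103; cosh(ωT) = 2.239005, sinh(ωT) = 2.003284
x(T) = p + (x₀−p)·cosh(ωT) + (ẋ₀/ω)·sinh(ωT) ⇒ p·(1 − cosh) = x(T) − x₀·cosh − (ẋ₀/ω)·sinh
numerator   = 1.5772 − (0.5308)·2.239005 − (1.6230/3.9810)·2.003284 = -0.427976
denominator = 1 − 2.239005 = -1.239005
p = -0.427976 / -1.239005 = 0.3454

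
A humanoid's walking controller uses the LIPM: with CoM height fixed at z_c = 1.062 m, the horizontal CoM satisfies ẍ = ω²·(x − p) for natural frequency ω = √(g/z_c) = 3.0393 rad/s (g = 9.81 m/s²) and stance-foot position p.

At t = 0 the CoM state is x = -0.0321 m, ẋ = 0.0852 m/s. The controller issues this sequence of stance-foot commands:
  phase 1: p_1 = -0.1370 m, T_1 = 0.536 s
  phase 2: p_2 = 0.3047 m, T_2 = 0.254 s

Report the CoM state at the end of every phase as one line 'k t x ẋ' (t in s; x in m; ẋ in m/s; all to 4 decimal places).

phase 1: p=-0.1370, T=0.536, ωT=1.629065, cosh=2.647608, sinh=2.451495; start (x,ẋ)=(-0.032100, 0.085200) → end (x,ẋ)=(0.209456, 1.007168)
phase 2: p=0.3047, T=0.254, ωT=0.771982, cosh=1.313074, sinh=0.850978; start (x,ẋ)=(0.209456, 1.007168) → end (x,ẋ)=(0.461636, 1.076150)

1 0.5360 0.2095 1.0072
2 0.7900 0.4616 1.0762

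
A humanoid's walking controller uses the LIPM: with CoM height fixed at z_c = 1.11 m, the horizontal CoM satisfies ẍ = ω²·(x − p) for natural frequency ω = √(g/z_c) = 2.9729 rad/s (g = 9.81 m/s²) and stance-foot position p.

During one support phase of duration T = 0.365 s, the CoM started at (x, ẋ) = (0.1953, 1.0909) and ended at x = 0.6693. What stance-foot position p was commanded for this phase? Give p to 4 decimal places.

ωT = 2.9729·0.365 = 1.085109; cosh(ωT) = 1.648813, sinh(ωT) = 1.310948
x(T) = p + (x₀−p)·cosh(ωT) + (ẋ₀/ω)·sinh(ωT) ⇒ p·(1 − cosh) = x(T) − x₀·cosh − (ẋ₀/ω)·sinh
numerator   = 0.6693 − (0.1953)·1.648813 − (1.0909/2.9729)·1.310948 = -0.133763
denominator = 1 − 1.648813 = -0.648813
p = -0.133763 / -0.648813 = 0.2062

p = 0.2062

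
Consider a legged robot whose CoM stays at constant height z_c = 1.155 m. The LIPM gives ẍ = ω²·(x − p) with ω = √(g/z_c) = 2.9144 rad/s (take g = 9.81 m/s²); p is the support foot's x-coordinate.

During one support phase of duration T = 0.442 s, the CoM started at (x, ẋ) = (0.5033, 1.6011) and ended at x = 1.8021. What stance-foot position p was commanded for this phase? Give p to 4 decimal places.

p = 0.1053

ωT = 2.9144·0.442 = 1.288165; cosh(ωT) = 1.950951, sinh(ωT) = 1.675175
x(T) = p + (x₀−p)·cosh(ωT) + (ẋ₀/ω)·sinh(ωT) ⇒ p·(1 − cosh) = x(T) − x₀·cosh − (ẋ₀/ω)·sinh
numerator   = 1.8021 − (0.5033)·1.950951 − (1.6011/2.9144)·1.675175 = -0.100114
denominator = 1 − 1.950951 = -0.950951
p = -0.100114 / -0.950951 = 0.1053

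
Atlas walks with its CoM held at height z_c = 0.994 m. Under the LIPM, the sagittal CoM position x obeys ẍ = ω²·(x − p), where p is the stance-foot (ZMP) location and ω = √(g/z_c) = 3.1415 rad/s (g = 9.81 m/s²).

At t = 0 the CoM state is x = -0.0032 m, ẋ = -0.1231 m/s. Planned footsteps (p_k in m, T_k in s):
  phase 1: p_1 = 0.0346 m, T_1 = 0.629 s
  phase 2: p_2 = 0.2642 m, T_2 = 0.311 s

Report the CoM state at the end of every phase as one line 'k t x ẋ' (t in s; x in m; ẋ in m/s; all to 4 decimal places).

1 0.6290 -0.2430 -0.8726
2 0.9400 -0.8216 -3.1397

phase 1: p=0.0346, T=0.629, ωT=1.976004, cosh=3.676239, sinh=3.537616; start (x,ẋ)=(-0.003200, -0.123100) → end (x,ẋ)=(-0.242984, -0.872632)
phase 2: p=0.2642, T=0.311, ωT=0.977006, cosh=1.516464, sinh=1.140028; start (x,ẋ)=(-0.242984, -0.872632) → end (x,ẋ)=(-0.821598, -3.139742)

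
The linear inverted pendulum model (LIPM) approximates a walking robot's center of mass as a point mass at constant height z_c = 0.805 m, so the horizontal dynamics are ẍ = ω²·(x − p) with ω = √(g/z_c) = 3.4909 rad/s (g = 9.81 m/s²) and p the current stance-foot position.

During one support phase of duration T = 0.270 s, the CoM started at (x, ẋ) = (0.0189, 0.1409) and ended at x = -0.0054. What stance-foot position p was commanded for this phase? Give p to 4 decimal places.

ωT = 3.4909·0.270 = 0.942543; cosh(ωT) = 1.478068, sinh(ωT) = 1.088432
x(T) = p + (x₀−p)·cosh(ωT) + (ẋ₀/ω)·sinh(ωT) ⇒ p·(1 − cosh) = x(T) − x₀·cosh − (ẋ₀/ω)·sinh
numerator   = -0.0054 − (0.0189)·1.478068 − (0.1409/3.4909)·1.088432 = -0.077267
denominator = 1 − 1.478068 = -0.478068
p = -0.077267 / -0.478068 = 0.1616

p = 0.1616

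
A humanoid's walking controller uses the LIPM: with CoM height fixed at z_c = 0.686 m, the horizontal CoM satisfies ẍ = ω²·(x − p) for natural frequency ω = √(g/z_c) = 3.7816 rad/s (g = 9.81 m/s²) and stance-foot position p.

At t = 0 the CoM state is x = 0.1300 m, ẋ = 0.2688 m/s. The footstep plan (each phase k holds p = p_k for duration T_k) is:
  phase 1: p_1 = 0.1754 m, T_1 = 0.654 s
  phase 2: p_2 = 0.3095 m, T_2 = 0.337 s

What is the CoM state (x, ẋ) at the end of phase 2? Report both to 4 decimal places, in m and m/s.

x = 0.5942, ẋ = 1.2289

phase 1: p=0.1754, T=0.654, ωT=2.473166, cosh=5.972129, sinh=5.887812; start (x,ẋ)=(0.130000, 0.268800) → end (x,ẋ)=(0.322777, 0.594461)
phase 2: p=0.3095, T=0.337, ωT=1.274399, cosh=1.928075, sinh=1.648477; start (x,ẋ)=(0.322777, 0.594461) → end (x,ẋ)=(0.594237, 1.228934)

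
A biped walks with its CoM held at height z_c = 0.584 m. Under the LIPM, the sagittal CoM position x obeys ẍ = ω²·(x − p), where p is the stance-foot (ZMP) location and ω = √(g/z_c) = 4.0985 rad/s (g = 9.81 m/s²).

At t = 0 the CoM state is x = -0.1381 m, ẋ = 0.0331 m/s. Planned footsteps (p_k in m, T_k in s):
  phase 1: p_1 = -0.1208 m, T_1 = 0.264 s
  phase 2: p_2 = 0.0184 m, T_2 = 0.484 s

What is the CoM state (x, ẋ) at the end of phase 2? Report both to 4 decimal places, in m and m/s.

x = -0.5966, ẋ = -2.4374

phase 1: p=-0.1208, T=0.264, ωT=1.082004, cosh=1.644751, sinh=1.305835; start (x,ẋ)=(-0.138100, 0.033100) → end (x,ẋ)=(-0.138708, -0.038148)
phase 2: p=0.0184, T=0.484, ωT=1.983674, cosh=3.703482, sinh=3.565919; start (x,ẋ)=(-0.138708, -0.038148) → end (x,ẋ)=(-0.596638, -2.437402)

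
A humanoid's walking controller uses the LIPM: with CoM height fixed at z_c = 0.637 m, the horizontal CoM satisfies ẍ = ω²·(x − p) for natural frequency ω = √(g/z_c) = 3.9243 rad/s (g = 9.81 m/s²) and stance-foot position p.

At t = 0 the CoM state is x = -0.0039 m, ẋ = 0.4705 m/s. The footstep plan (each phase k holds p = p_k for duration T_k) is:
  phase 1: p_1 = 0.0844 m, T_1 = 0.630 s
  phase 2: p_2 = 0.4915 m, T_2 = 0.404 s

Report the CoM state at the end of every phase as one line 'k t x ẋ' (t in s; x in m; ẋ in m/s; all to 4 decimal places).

phase 1: p=0.0844, T=0.630, ωT=2.472309, cosh=5.967083, sinh=5.882693; start (x,ẋ)=(-0.003900, 0.470500) → end (x,ẋ)=(0.262806, 0.769067)
phase 2: p=0.4915, T=0.404, ωT=1.585417, cosh=2.543095, sinh=2.338233; start (x,ẋ)=(0.262806, 0.769067) → end (x,ẋ)=(0.368146, -0.142667)

1 0.6300 0.2628 0.7691
2 1.0340 0.3681 -0.1427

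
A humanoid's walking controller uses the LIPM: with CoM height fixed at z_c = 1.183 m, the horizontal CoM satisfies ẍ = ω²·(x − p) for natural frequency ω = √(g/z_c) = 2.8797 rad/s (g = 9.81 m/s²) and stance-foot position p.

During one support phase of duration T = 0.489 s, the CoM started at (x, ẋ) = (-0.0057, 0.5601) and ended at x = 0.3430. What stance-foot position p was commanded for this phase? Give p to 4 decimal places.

ωT = 2.8797·0.489 = 1.408173; cosh(ωT) = 2.166535, sinh(ωT) = 1.921945
x(T) = p + (x₀−p)·cosh(ωT) + (ẋ₀/ω)·sinh(ωT) ⇒ p·(1 − cosh) = x(T) − x₀·cosh − (ẋ₀/ω)·sinh
numerator   = 0.3430 − (-0.0057)·2.166535 − (0.5601/2.8797)·1.921945 = -0.018468
denominator = 1 − 2.166535 = -1.166535
p = -0.018468 / -1.166535 = 0.0158

p = 0.0158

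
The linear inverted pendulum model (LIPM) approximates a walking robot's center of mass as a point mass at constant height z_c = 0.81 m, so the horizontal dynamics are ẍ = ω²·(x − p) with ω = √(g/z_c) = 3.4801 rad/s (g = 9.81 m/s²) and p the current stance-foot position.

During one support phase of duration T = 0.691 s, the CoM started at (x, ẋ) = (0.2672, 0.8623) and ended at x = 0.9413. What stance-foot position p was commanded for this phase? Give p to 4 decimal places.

ωT = 3.4801·0.691 = 2.404749; cosh(ωT) = 5.582970, sinh(ωT) = 5.492681
x(T) = p + (x₀−p)·cosh(ωT) + (ẋ₀/ω)·sinh(ωT) ⇒ p·(1 − cosh) = x(T) − x₀·cosh − (ẋ₀/ω)·sinh
numerator   = 0.9413 − (0.2672)·5.582970 − (0.8623/3.4801)·5.492681 = -1.911447
denominator = 1 − 5.582970 = -4.582970
p = -1.911447 / -4.582970 = 0.4171

p = 0.4171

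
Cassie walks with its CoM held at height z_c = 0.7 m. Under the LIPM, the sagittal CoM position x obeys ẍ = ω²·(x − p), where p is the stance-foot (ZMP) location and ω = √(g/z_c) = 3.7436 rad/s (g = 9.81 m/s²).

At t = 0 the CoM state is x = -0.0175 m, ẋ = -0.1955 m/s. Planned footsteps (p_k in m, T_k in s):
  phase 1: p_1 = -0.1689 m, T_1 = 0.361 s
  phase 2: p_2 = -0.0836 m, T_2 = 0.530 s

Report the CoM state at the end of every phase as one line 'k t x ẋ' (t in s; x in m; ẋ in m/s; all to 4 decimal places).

1 0.3610 0.0490 0.6185
2 0.8910 0.9971 4.0626

phase 1: p=-0.1689, T=0.361, ωT=1.351440, cosh=2.060925, sinh=1.802058; start (x,ẋ)=(-0.017500, -0.195500) → end (x,ẋ)=(0.049016, 0.618461)
phase 2: p=-0.0836, T=0.530, ωT=1.984108, cosh=3.705030, sinh=3.567527; start (x,ẋ)=(0.049016, 0.618461) → end (x,ẋ)=(0.997120, 4.062559)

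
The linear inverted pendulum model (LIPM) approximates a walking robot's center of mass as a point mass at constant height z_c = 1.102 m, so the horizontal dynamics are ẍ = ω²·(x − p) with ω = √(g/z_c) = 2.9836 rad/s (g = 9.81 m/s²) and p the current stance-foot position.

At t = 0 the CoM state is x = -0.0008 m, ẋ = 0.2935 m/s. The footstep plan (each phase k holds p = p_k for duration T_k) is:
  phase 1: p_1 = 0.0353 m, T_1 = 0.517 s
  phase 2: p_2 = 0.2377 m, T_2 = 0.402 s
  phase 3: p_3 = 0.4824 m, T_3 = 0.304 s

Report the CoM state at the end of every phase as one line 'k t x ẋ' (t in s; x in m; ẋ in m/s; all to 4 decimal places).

1 0.5170 0.1665 0.4773
2 0.9190 0.3502 0.5435
3 1.2230 0.4808 0.3739

phase 1: p=0.0353, T=0.517, ωT=1.542521, cosh=2.445103, sinh=2.231262; start (x,ẋ)=(-0.000800, 0.293500) → end (x,ẋ)=(0.166523, 0.477313)
phase 2: p=0.2377, T=0.402, ωT=1.199407, cosh=1.809761, sinh=1.508388; start (x,ẋ)=(0.166523, 0.477313) → end (x,ẋ)=(0.350198, 0.543498)
phase 3: p=0.4824, T=0.304, ωT=0.907014, cosh=1.440322, sinh=1.036594; start (x,ẋ)=(0.350198, 0.543498) → end (x,ẋ)=(0.480814, 0.373939)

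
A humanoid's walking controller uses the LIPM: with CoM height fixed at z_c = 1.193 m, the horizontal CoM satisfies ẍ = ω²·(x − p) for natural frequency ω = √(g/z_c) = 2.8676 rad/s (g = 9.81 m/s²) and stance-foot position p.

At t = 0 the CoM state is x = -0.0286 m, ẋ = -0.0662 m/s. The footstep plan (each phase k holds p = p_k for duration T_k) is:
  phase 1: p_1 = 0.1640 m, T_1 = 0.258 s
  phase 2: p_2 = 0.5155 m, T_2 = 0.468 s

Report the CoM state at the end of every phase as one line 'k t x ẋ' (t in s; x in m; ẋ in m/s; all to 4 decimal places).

1 0.2580 -0.1024 -0.5321
2 0.7260 -1.0784 -4.2467

phase 1: p=0.1640, T=0.258, ωT=0.739841, cosh=1.286396, sinh=0.809206; start (x,ẋ)=(-0.028600, -0.066200) → end (x,ẋ)=(-0.102441, -0.532084)
phase 2: p=0.5155, T=0.468, ωT=1.342037, cosh=2.044071, sinh=1.782759; start (x,ẋ)=(-0.102441, -0.532084) → end (x,ẋ)=(-1.078406, -4.246678)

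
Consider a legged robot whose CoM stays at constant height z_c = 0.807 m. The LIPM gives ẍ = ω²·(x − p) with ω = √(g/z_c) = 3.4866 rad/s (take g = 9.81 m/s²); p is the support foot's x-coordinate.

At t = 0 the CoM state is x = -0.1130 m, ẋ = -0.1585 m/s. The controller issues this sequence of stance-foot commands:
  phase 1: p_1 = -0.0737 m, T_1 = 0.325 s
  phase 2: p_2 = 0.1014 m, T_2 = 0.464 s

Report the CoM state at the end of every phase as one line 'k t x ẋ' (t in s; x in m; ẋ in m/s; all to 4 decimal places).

phase 1: p=-0.0737, T=0.325, ωT=1.133145, cosh=1.713713, sinh=1.391694; start (x,ẋ)=(-0.113000, -0.158500) → end (x,ẋ)=(-0.204315, -0.462318)
phase 2: p=0.1014, T=0.464, ωT=1.617782, cosh=2.620118, sinh=2.421779; start (x,ẋ)=(-0.204315, -0.462318) → end (x,ẋ)=(-1.020734, -3.792717)

1 0.3250 -0.2043 -0.4623
2 0.7890 -1.0207 -3.7927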